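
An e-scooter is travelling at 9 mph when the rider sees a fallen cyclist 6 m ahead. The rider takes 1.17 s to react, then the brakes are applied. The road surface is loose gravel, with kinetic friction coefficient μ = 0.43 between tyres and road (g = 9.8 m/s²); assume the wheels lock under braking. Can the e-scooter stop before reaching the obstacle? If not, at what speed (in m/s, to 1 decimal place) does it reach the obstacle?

No — it strikes the obstacle at 2.3 m/s

9 mph × 0.44704 = 4.0234 m/s.
a = μg = 0.43 × 9.8 = 4.214 m/s².
Reaction distance = 4.0234 × 1.17 = 4.707 m.
Braking distance needed to stop: v²/(2a) = 16.188 / 8.428 = 1.921 m, so total needed = 4.707 + 1.921 = 6.628 m > 6 m — it cannot stop.
Distance remaining when braking begins: 6 − 4.707 = 1.293 m.
v² = v₀² − 2a·d = 16.188 − 2 × 4.214 × 1.293 = 5.291 m²/s².
v = √5.291 = 2.300 m/s.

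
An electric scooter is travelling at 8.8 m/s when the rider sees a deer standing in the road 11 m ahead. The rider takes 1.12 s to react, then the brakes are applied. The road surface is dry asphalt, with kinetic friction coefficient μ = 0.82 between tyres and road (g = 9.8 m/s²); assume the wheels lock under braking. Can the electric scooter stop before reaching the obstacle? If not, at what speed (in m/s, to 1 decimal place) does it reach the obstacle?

No — it strikes the obstacle at 7.7 m/s

a = μg = 0.82 × 9.8 = 8.036 m/s².
Reaction distance = 8.8000 × 1.12 = 9.856 m.
Braking distance needed to stop: v²/(2a) = 77.440 / 16.072 = 4.818 m, so total needed = 9.856 + 4.818 = 14.674 m > 11 m — it cannot stop.
Distance remaining when braking begins: 11 − 9.856 = 1.144 m.
v² = v₀² − 2a·d = 77.440 − 2 × 8.036 × 1.144 = 59.054 m²/s².
v = √59.054 = 7.685 m/s.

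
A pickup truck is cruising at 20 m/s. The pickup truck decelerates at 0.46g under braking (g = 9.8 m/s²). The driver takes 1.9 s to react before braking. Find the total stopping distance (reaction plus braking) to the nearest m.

Total stopping distance ≈ 82 m

a = 0.46 × 9.8 = 4.508 m/s².
Reaction distance = v·t_r = 20.0000 × 1.9 = 38.000 m.
Braking distance = v²/(2a) = 20.0000² / (2 × 4.508) = 400.000 / 9.016 = 44.366 m.
Total = 38.000 + 44.366 = 82.366 m.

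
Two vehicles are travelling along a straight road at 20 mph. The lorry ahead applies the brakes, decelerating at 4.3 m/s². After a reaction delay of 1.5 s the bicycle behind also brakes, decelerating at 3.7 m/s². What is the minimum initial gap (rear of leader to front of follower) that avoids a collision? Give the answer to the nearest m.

Minimum gap ≈ 15 m

20 mph × 0.44704 = 8.9408 m/s.
Leader travels v²/(2a_L) = 79.938 / 8.600 = 9.295 m before stopping.
Follower covers v·t_r = 8.9408 × 1.5 = 13.411 m while reacting, then v²/(2a_F) = 79.938 / 7.400 = 10.802 m while braking, for a total of 13.411 + 10.802 = 24.213 m.
Since a_F ≤ a_L and the follower starts braking later, the follower is never slower than the leader, so the closest approach is when both have stopped.
Minimum gap = 24.213 − 9.295 = 14.918 m.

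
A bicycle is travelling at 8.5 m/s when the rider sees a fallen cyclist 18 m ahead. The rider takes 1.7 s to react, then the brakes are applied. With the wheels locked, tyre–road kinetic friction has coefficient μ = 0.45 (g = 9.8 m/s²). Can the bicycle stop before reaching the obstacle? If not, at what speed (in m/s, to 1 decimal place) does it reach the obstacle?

a = μg = 0.45 × 9.8 = 4.410 m/s².
Reaction distance = 8.5000 × 1.7 = 14.450 m.
Braking distance needed to stop: v²/(2a) = 72.250 / 8.820 = 8.192 m, so total needed = 14.450 + 8.192 = 22.642 m > 18 m — it cannot stop.
Distance remaining when braking begins: 18 − 14.450 = 3.550 m.
v² = v₀² − 2a·d = 72.250 − 2 × 4.410 × 3.550 = 40.939 m²/s².
v = √40.939 = 6.398 m/s.

No — it strikes the obstacle at 6.4 m/s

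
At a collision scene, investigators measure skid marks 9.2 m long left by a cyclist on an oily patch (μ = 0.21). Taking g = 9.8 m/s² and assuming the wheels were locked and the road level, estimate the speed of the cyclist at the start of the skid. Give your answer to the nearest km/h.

Initial speed ≈ 22 km/h

Deceleration a = μg = 0.21 × 9.8 = 2.058 m/s².
v = √(2a·d) = √(2 × 2.058 × 9.2) = √37.867 = 6.1536 m/s.
= 6.1536 × 3.6 = 22.153 km/h.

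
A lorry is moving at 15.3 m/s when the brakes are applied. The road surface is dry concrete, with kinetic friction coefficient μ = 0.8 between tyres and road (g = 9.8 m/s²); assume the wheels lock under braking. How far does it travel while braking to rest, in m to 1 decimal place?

a = μg = 0.8 × 9.8 = 7.840 m/s².
Braking distance = v²/(2a) = 15.3000² / (2 × 7.840) = 234.090 / 15.680 = 14.929 m.

Braking distance ≈ 14.9 m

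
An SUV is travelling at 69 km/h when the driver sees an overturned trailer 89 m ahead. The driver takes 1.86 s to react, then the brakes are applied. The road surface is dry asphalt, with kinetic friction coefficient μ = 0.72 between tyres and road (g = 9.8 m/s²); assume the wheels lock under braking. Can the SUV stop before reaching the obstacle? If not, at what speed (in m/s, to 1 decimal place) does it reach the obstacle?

Yes — it stops about 27.3 m short of the obstacle, so it never reaches it

69 km/h ÷ 3.6 = 19.1667 m/s.
a = μg = 0.72 × 9.8 = 7.056 m/s².
Reaction distance = 19.1667 × 1.86 = 35.650 m.
Braking distance = v²/(2a) = 367.362 / 14.112 = 26.032 m.
Total stopping distance = 35.650 + 26.032 = 61.682 m, vs 89 m available — it stops with 89 − 61.682 = 27.318 m to spare.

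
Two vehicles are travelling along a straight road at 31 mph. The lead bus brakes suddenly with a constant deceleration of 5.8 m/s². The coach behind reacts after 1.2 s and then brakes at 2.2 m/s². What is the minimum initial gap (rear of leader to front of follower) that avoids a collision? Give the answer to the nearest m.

Minimum gap ≈ 44 m

31 mph × 0.44704 = 13.8582 m/s.
Leader travels v²/(2a_L) = 192.050 / 11.600 = 16.556 m before stopping.
Follower covers v·t_r = 13.8582 × 1.2 = 16.630 m while reacting, then v²/(2a_F) = 192.050 / 4.400 = 43.648 m while braking, for a total of 16.630 + 43.648 = 60.278 m.
Since a_F ≤ a_L and the follower starts braking later, the follower is never slower than the leader, so the closest approach is when both have stopped.
Minimum gap = 60.278 − 16.556 = 43.722 m.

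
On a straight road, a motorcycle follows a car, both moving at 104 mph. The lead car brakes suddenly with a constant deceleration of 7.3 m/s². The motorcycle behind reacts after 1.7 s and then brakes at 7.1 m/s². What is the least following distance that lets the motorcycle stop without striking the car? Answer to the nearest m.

Minimum gap ≈ 83 m

104 mph × 0.44704 = 46.4922 m/s.
Leader travels v²/(2a_L) = 2161.525 / 14.600 = 148.050 m before stopping.
Follower covers v·t_r = 46.4922 × 1.7 = 79.037 m while reacting, then v²/(2a_F) = 2161.525 / 14.200 = 152.220 m while braking, for a total of 79.037 + 152.220 = 231.257 m.
Since a_F ≤ a_L and the follower starts braking later, the follower is never slower than the leader, so the closest approach is when both have stopped.
Minimum gap = 231.257 − 148.050 = 83.207 m.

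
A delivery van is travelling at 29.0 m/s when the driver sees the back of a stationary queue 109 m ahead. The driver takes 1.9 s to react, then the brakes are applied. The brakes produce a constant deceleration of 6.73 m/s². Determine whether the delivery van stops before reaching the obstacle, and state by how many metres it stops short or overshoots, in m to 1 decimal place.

No — it overshoots by 8.6 m

Reaction distance = 29.0000 × 1.9 = 55.100 m.
Braking distance = v²/(2a) = 841.000 / 13.460 = 62.481 m.
Total stopping distance = 55.100 + 62.481 = 117.581 m, vs 109 m available — it cannot stop in time and overshoots by 117.581 − 109 = 8.581 m.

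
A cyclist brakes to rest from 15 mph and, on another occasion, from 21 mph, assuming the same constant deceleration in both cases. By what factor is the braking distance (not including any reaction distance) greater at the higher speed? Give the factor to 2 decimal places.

Braking distance d = v²/(2a), so with a fixed, d ∝ v².
Factor = (21/15)² = 1.4000² = 1.9600.

Factor ≈ 1.96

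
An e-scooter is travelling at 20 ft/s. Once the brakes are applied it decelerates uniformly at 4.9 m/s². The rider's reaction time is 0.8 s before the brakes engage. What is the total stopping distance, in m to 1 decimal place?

Total stopping distance ≈ 8.7 m

20 ft/s × 0.3048 = 6.0960 m/s.
Reaction distance = v·t_r = 6.0960 × 0.8 = 4.877 m.
Braking distance = v²/(2a) = 6.0960² / (2 × 4.900) = 37.161 / 9.800 = 3.792 m.
Total = 4.877 + 3.792 = 8.669 m.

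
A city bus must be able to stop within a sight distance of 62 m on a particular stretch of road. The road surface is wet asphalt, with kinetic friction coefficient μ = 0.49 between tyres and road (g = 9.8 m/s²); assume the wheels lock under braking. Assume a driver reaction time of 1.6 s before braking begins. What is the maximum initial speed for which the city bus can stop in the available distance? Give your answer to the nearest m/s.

a = μg = 0.49 × 9.8 = 4.802 m/s².
Stopping distance: v·t_r + v²/(2a) = 62 with t_r = 1.6 s and a = 4.802 m/s².
So v² + 15.366 v − 595.45 = 0.
Positive root: v = −a·t_r + √((a·t_r)² + 2a·d) = −7.683 + √(59.028 + 595.45) = 17.8998 m/s.

Maximum speed ≈ 18 m/s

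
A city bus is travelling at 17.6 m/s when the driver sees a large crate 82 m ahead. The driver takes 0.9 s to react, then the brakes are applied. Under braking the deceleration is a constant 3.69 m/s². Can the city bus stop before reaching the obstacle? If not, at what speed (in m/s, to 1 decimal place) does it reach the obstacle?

Yes — it stops about 24.2 m short of the obstacle, so it never reaches it

Reaction distance = 17.6000 × 0.9 = 15.840 m.
Braking distance = v²/(2a) = 309.760 / 7.380 = 41.973 m.
Total stopping distance = 15.840 + 41.973 = 57.813 m, vs 82 m available — it stops with 82 − 57.813 = 24.187 m to spare.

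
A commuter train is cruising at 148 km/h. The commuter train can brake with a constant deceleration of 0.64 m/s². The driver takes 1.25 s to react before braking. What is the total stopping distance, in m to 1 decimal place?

148 km/h ÷ 3.6 = 41.1111 m/s.
Reaction distance = v·t_r = 41.1111 × 1.25 = 51.389 m.
Braking distance = v²/(2a) = 41.1111² / (2 × 0.640) = 1690.123 / 1.280 = 1320.409 m.
Total = 51.389 + 1320.409 = 1371.798 m.

Total stopping distance ≈ 1371.8 m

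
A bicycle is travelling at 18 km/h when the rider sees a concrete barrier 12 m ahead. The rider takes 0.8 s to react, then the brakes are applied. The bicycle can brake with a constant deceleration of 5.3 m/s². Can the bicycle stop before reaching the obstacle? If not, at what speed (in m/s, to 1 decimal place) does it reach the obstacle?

Yes — it stops about 5.6 m short of the obstacle, so it never reaches it

18 km/h ÷ 3.6 = 5.0000 m/s.
Reaction distance = 5.0000 × 0.8 = 4.000 m.
Braking distance = v²/(2a) = 25.000 / 10.600 = 2.358 m.
Total stopping distance = 4.000 + 2.358 = 6.358 m, vs 12 m available — it stops with 12 − 6.358 = 5.642 m to spare.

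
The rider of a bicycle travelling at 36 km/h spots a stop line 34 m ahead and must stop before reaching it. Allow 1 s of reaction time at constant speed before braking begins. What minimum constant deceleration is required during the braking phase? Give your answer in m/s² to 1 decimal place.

36 km/h ÷ 3.6 = 10.0000 m/s.
Distance covered during reaction = 10.0000 × 1 = 10.000 m.
Distance available for braking: 34 − 10.000 = 24.000 m.
v² = 2a·d ⇒ a = v²/(2d) = 10.0000² / (2 × 24.000) = 100.000 / 48.000 = 2.0833 m/s².

Required deceleration ≈ 2.1 m/s²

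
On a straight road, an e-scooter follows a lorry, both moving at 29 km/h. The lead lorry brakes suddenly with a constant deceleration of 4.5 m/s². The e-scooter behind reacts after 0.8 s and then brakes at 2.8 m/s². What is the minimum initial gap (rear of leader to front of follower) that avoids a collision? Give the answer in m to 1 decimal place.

29 km/h ÷ 3.6 = 8.0556 m/s.
Leader travels v²/(2a_L) = 64.893 / 9.000 = 7.210 m before stopping.
Follower covers v·t_r = 8.0556 × 0.8 = 6.444 m while reacting, then v²/(2a_F) = 64.893 / 5.600 = 11.588 m while braking, for a total of 6.444 + 11.588 = 18.032 m.
Since a_F ≤ a_L and the follower starts braking later, the follower is never slower than the leader, so the closest approach is when both have stopped.
Minimum gap = 18.032 − 7.210 = 10.822 m.

Minimum gap ≈ 10.8 m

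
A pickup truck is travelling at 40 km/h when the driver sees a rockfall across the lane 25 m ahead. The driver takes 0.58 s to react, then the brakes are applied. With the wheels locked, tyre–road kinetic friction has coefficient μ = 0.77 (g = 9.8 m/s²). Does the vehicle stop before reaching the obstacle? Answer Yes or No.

40 km/h ÷ 3.6 = 11.1111 m/s.
a = μg = 0.77 × 9.8 = 7.546 m/s².
Reaction distance = 11.1111 × 0.58 = 6.444 m.
Braking distance = v²/(2a) = 123.457 / 15.092 = 8.180 m.
Total stopping distance = 6.444 + 8.180 = 14.624 m, vs 25 m available — it stops with 25 − 14.624 = 10.376 m to spare.

Yes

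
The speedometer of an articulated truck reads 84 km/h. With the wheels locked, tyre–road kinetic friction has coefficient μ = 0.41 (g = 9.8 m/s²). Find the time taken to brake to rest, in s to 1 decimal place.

Braking time ≈ 5.8 s

84 km/h ÷ 3.6 = 23.3333 m/s.
a = μg = 0.41 × 9.8 = 4.018 m/s².
Braking time = v/a = 23.3333 / 4.018 = 5.807 s.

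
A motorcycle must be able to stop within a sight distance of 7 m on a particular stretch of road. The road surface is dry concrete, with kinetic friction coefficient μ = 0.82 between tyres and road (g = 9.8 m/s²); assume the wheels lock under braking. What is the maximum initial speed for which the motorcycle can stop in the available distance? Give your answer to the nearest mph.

Maximum speed ≈ 24 mph

a = μg = 0.82 × 9.8 = 8.036 m/s².
v²/(2a) = d ⇒ v = √(2 × 8.036 × 7) = √112.50 = 10.6066 m/s.
10.6066 m/s ÷ 0.44704 = 23.726 mph.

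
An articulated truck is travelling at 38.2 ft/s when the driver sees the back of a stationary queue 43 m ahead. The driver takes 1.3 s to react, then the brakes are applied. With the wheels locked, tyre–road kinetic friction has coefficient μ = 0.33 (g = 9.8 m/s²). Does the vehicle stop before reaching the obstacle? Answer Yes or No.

38.2 ft/s × 0.3048 = 11.6434 m/s.
a = μg = 0.33 × 9.8 = 3.234 m/s².
Reaction distance = 11.6434 × 1.3 = 15.136 m.
Braking distance = v²/(2a) = 135.569 / 6.468 = 20.960 m.
Total stopping distance = 15.136 + 20.960 = 36.096 m, vs 43 m available — it stops with 43 − 36.096 = 6.904 m to spare.

Yes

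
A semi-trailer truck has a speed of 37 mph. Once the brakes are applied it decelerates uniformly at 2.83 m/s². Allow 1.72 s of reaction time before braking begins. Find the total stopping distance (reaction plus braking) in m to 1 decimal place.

37 mph × 0.44704 = 16.5405 m/s.
Reaction distance = v·t_r = 16.5405 × 1.72 = 28.450 m.
Braking distance = v²/(2a) = 16.5405² / (2 × 2.830) = 273.588 / 5.660 = 48.337 m.
Total = 28.450 + 48.337 = 76.787 m.

Total stopping distance ≈ 76.8 m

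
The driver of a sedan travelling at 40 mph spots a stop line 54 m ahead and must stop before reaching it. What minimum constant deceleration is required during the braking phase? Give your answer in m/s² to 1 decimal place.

Required deceleration ≈ 3.0 m/s²

40 mph × 0.44704 = 17.8816 m/s.
v² = 2a·d ⇒ a = v²/(2d) = 17.8816² / (2 × 54.000) = 319.752 / 108.000 = 2.9607 m/s².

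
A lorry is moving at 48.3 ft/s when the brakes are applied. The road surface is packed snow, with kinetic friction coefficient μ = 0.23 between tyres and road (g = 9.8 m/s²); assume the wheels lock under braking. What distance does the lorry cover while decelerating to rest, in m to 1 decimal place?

48.3 ft/s × 0.3048 = 14.7218 m/s.
a = μg = 0.23 × 9.8 = 2.254 m/s².
Braking distance = v²/(2a) = 14.7218² / (2 × 2.254) = 216.731 / 4.508 = 48.077 m.

Braking distance ≈ 48.1 m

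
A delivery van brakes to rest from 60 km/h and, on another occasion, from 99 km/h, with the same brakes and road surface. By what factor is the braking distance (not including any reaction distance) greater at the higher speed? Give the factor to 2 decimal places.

Factor ≈ 2.72

Braking distance d = v²/(2a), so with a fixed, d ∝ v².
Factor = (99/60)² = 1.6500² = 2.7225.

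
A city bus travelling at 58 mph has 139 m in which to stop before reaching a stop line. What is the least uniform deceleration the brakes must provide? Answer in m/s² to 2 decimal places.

Required deceleration ≈ 2.42 m/s²

58 mph × 0.44704 = 25.9283 m/s.
v² = 2a·d ⇒ a = v²/(2d) = 25.9283² / (2 × 139.000) = 672.277 / 278.000 = 2.4183 m/s².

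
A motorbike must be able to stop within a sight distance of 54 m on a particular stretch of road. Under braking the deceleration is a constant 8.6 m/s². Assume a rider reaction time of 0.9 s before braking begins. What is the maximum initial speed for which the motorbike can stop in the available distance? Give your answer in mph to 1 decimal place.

Maximum speed ≈ 53.0 mph

Stopping distance: v·t_r + v²/(2a) = 54 with t_r = 0.9 s and a = 8.600 m/s².
So v² + 15.480 v − 928.80 = 0.
Positive root: v = −a·t_r + √((a·t_r)² + 2a·d) = −7.740 + √(59.908 + 928.80) = 23.7037 m/s.
23.7037 m/s ÷ 0.44704 = 53.024 mph.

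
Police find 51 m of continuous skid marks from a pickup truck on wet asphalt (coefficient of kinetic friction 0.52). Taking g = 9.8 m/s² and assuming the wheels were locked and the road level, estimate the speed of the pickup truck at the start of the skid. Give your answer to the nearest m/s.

Initial speed ≈ 23 m/s

Deceleration a = μg = 0.52 × 9.8 = 5.096 m/s².
v = √(2a·d) = √(2 × 5.096 × 51) = √519.792 = 22.7989 m/s.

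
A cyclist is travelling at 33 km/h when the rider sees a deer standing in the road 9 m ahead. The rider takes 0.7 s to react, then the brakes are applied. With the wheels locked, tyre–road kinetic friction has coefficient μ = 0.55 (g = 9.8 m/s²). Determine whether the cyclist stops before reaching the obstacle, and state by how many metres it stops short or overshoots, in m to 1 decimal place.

33 km/h ÷ 3.6 = 9.1667 m/s.
a = μg = 0.55 × 9.8 = 5.390 m/s².
Reaction distance = 9.1667 × 0.7 = 6.417 m.
Braking distance = v²/(2a) = 84.028 / 10.780 = 7.795 m.
Total stopping distance = 6.417 + 7.795 = 14.212 m, vs 9 m available — it cannot stop in time and overshoots by 14.212 − 9 = 5.212 m.

No — it overshoots by 5.2 m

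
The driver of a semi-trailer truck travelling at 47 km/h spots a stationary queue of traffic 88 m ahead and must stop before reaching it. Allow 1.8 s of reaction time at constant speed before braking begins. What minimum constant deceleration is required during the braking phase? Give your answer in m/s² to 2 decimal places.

Required deceleration ≈ 1.32 m/s²

47 km/h ÷ 3.6 = 13.0556 m/s.
Distance covered during reaction = 13.0556 × 1.8 = 23.500 m.
Distance available for braking: 88 − 23.500 = 64.500 m.
v² = 2a·d ⇒ a = v²/(2d) = 13.0556² / (2 × 64.500) = 170.449 / 129.000 = 1.3213 m/s².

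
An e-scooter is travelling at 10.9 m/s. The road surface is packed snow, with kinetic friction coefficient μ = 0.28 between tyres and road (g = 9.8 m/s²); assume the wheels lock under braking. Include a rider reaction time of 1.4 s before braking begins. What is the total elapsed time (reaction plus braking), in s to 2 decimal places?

a = μg = 0.28 × 9.8 = 2.744 m/s².
Braking time = v/a = 10.9000 / 2.744 = 3.972 s.
Total = 1.4 + 3.972 = 5.372 s.

Total time ≈ 5.37 s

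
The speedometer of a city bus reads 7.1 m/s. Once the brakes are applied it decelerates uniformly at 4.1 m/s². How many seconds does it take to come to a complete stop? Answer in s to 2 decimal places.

Braking time ≈ 1.73 s

Braking time = v/a = 7.1000 / 4.100 = 1.732 s.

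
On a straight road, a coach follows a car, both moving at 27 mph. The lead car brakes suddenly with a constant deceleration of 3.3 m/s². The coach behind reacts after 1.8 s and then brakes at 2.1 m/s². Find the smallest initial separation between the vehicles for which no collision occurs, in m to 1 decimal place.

Minimum gap ≈ 34.3 m

27 mph × 0.44704 = 12.0701 m/s.
Leader travels v²/(2a_L) = 145.687 / 6.600 = 22.074 m before stopping.
Follower covers v·t_r = 12.0701 × 1.8 = 21.726 m while reacting, then v²/(2a_F) = 145.687 / 4.200 = 34.687 m while braking, for a total of 21.726 + 34.687 = 56.413 m.
Since a_F ≤ a_L and the follower starts braking later, the follower is never slower than the leader, so the closest approach is when both have stopped.
Minimum gap = 56.413 − 22.074 = 34.339 m.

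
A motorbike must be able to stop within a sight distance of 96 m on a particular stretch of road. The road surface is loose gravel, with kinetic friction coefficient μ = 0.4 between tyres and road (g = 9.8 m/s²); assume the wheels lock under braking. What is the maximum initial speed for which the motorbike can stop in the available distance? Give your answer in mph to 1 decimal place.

a = μg = 0.4 × 9.8 = 3.920 m/s².
v²/(2a) = d ⇒ v = √(2 × 3.920 × 96) = √752.64 = 27.4343 m/s.
27.4343 m/s ÷ 0.44704 = 61.369 mph.

Maximum speed ≈ 61.4 mph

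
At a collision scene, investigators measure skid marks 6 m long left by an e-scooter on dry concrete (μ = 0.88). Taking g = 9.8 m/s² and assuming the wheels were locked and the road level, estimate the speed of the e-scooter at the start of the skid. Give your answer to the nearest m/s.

Deceleration a = μg = 0.88 × 9.8 = 8.624 m/s².
v = √(2a·d) = √(2 × 8.624 × 6) = √103.488 = 10.1729 m/s.

Initial speed ≈ 10 m/s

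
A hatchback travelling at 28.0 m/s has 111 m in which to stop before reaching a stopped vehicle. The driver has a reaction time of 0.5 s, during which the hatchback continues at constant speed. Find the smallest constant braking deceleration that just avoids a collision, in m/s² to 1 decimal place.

Required deceleration ≈ 4.0 m/s²

Distance covered during reaction = 28.0000 × 0.5 = 14.000 m.
Distance available for braking: 111 − 14.000 = 97.000 m.
v² = 2a·d ⇒ a = v²/(2d) = 28.0000² / (2 × 97.000) = 784.000 / 194.000 = 4.0412 m/s².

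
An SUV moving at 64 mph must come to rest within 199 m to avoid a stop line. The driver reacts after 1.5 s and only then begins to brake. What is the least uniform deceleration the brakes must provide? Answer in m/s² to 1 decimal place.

Required deceleration ≈ 2.6 m/s²

64 mph × 0.44704 = 28.6106 m/s.
Distance covered during reaction = 28.6106 × 1.5 = 42.916 m.
Distance available for braking: 199 − 42.916 = 156.084 m.
v² = 2a·d ⇒ a = v²/(2d) = 28.6106² / (2 × 156.084) = 818.566 / 312.168 = 2.6222 m/s².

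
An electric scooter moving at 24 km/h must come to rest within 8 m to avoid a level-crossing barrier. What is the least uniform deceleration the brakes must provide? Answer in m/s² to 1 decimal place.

24 km/h ÷ 3.6 = 6.6667 m/s.
v² = 2a·d ⇒ a = v²/(2d) = 6.6667² / (2 × 8.000) = 44.445 / 16.000 = 2.7778 m/s².

Required deceleration ≈ 2.8 m/s²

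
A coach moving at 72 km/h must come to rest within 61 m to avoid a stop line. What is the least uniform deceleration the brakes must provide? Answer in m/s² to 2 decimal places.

72 km/h ÷ 3.6 = 20.0000 m/s.
v² = 2a·d ⇒ a = v²/(2d) = 20.0000² / (2 × 61.000) = 400.000 / 122.000 = 3.2787 m/s².

Required deceleration ≈ 3.28 m/s²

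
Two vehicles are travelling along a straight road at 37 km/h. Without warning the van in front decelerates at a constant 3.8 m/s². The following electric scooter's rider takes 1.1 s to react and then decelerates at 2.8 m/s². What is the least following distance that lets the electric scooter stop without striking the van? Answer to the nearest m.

37 km/h ÷ 3.6 = 10.2778 m/s.
Leader travels v²/(2a_L) = 105.633 / 7.600 = 13.899 m before stopping.
Follower covers v·t_r = 10.2778 × 1.1 = 11.306 m while reacting, then v²/(2a_F) = 105.633 / 5.600 = 18.863 m while braking, for a total of 11.306 + 18.863 = 30.169 m.
Since a_F ≤ a_L and the follower starts braking later, the follower is never slower than the leader, so the closest approach is when both have stopped.
Minimum gap = 30.169 − 13.899 = 16.270 m.

Minimum gap ≈ 16 m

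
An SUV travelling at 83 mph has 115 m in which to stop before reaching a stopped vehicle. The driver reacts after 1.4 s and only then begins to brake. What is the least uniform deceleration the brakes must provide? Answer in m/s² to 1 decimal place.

83 mph × 0.44704 = 37.1043 m/s.
Distance covered during reaction = 37.1043 × 1.4 = 51.946 m.
Distance available for braking: 115 − 51.946 = 63.054 m.
v² = 2a·d ⇒ a = v²/(2d) = 37.1043² / (2 × 63.054) = 1376.729 / 126.108 = 10.9171 m/s².

Required deceleration ≈ 10.9 m/s²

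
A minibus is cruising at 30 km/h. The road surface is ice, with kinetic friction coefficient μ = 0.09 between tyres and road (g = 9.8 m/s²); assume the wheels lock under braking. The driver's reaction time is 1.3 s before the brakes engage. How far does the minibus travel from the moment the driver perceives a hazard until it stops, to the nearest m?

Total stopping distance ≈ 50 m

30 km/h ÷ 3.6 = 8.3333 m/s.
a = μg = 0.09 × 9.8 = 0.882 m/s².
Reaction distance = v·t_r = 8.3333 × 1.3 = 10.833 m.
Braking distance = v²/(2a) = 8.3333² / (2 × 0.882) = 69.444 / 1.764 = 39.367 m.
Total = 10.833 + 39.367 = 50.200 m.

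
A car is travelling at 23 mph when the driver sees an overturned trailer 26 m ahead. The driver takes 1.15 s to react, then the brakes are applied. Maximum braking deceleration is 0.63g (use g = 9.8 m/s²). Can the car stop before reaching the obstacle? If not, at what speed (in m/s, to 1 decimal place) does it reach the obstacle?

23 mph × 0.44704 = 10.2819 m/s.
a = 0.63 × 9.8 = 6.174 m/s².
Reaction distance = 10.2819 × 1.15 = 11.824 m.
Braking distance = v²/(2a) = 105.717 / 12.348 = 8.561 m.
Total stopping distance = 11.824 + 8.561 = 20.385 m, vs 26 m available — it stops with 26 − 20.385 = 5.615 m to spare.

Yes — it stops about 5.6 m short of the obstacle, so it never reaches it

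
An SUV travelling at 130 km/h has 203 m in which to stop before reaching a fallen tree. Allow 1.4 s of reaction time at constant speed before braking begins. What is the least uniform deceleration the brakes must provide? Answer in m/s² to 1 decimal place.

Required deceleration ≈ 4.3 m/s²

130 km/h ÷ 3.6 = 36.1111 m/s.
Distance covered during reaction = 36.1111 × 1.4 = 50.556 m.
Distance available for braking: 203 − 50.556 = 152.444 m.
v² = 2a·d ⇒ a = v²/(2d) = 36.1111² / (2 × 152.444) = 1304.012 / 304.888 = 4.2770 m/s².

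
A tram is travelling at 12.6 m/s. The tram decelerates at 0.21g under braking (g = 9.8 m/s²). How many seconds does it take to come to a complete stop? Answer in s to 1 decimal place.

a = 0.21 × 9.8 = 2.058 m/s².
Braking time = v/a = 12.6000 / 2.058 = 6.122 s.

Braking time ≈ 6.1 s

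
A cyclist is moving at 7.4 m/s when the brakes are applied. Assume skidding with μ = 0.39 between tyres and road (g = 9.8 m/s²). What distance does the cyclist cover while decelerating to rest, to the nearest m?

a = μg = 0.39 × 9.8 = 3.822 m/s².
Braking distance = v²/(2a) = 7.4000² / (2 × 3.822) = 54.760 / 7.644 = 7.164 m.

Braking distance ≈ 7 m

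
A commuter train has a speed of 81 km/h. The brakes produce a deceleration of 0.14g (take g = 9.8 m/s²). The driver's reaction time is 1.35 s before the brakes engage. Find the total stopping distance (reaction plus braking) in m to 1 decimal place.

81 km/h ÷ 3.6 = 22.5000 m/s.
a = 0.14 × 9.8 = 1.372 m/s².
Reaction distance = v·t_r = 22.5000 × 1.35 = 30.375 m.
Braking distance = v²/(2a) = 22.5000² / (2 × 1.372) = 506.250 / 2.744 = 184.493 m.
Total = 30.375 + 184.493 = 214.868 m.

Total stopping distance ≈ 214.9 m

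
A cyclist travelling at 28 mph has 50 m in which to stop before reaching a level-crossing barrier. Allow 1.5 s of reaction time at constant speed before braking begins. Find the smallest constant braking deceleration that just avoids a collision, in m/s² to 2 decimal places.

28 mph × 0.44704 = 12.5171 m/s.
Distance covered during reaction = 12.5171 × 1.5 = 18.776 m.
Distance available for braking: 50 − 18.776 = 31.224 m.
v² = 2a·d ⇒ a = v²/(2d) = 12.5171² / (2 × 31.224) = 156.678 / 62.448 = 2.5089 m/s².

Required deceleration ≈ 2.51 m/s²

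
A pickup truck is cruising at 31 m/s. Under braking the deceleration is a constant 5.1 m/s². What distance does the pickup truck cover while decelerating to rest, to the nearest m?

Braking distance ≈ 94 m

Braking distance = v²/(2a) = 31.0000² / (2 × 5.100) = 961.000 / 10.200 = 94.216 m.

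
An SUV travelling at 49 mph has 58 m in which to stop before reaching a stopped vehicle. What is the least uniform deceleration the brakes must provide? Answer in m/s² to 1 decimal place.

Required deceleration ≈ 4.1 m/s²

49 mph × 0.44704 = 21.9050 m/s.
v² = 2a·d ⇒ a = v²/(2d) = 21.9050² / (2 × 58.000) = 479.829 / 116.000 = 4.1365 m/s².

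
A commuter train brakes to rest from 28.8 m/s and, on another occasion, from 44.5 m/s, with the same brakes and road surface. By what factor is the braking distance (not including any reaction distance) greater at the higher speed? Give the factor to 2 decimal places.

Braking distance d = v²/(2a), so with a fixed, d ∝ v².
Factor = (44.5/28.8)² = 1.5451² = 2.3873.

Factor ≈ 2.39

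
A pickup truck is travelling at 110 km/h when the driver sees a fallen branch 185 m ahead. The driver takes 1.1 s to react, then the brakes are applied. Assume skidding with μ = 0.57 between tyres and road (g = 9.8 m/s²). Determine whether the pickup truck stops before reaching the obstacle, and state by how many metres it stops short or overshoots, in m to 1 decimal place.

110 km/h ÷ 3.6 = 30.5556 m/s.
a = μg = 0.57 × 9.8 = 5.586 m/s².
Reaction distance = 30.5556 × 1.1 = 33.611 m.
Braking distance = v²/(2a) = 933.645 / 11.172 = 83.570 m.
Total stopping distance = 33.611 + 83.570 = 117.181 m, vs 185 m available — it stops with 185 − 117.181 = 67.819 m to spare.

Yes — it stops 67.8 m short of the obstacle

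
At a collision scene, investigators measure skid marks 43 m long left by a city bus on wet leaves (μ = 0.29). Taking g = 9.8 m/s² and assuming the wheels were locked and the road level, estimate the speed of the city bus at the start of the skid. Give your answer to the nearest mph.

Initial speed ≈ 35 mph

Deceleration a = μg = 0.29 × 9.8 = 2.842 m/s².
v = √(2a·d) = √(2 × 2.842 × 43) = √244.412 = 15.6337 m/s.
= 15.6337 ÷ 0.44704 = 34.972 mph.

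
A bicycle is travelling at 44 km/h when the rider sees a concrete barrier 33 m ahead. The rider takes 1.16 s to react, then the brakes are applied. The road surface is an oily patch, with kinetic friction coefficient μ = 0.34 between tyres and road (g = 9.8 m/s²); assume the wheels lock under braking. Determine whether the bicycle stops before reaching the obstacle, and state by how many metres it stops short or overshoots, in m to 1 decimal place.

44 km/h ÷ 3.6 = 12.2222 m/s.
a = μg = 0.34 × 9.8 = 3.332 m/s².
Reaction distance = 12.2222 × 1.16 = 14.178 m.
Braking distance = v²/(2a) = 149.382 / 6.664 = 22.416 m.
Total stopping distance = 14.178 + 22.416 = 36.594 m, vs 33 m available — it cannot stop in time and overshoots by 36.594 − 33 = 3.594 m.

No — it overshoots by 3.6 m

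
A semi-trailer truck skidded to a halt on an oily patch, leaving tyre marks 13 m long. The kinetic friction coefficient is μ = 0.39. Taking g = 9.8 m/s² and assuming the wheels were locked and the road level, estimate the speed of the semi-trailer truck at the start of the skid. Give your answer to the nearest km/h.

Initial speed ≈ 36 km/h

Deceleration a = μg = 0.39 × 9.8 = 3.822 m/s².
v = √(2a·d) = √(2 × 3.822 × 13) = √99.372 = 9.9686 m/s.
= 9.9686 × 3.6 = 35.887 km/h.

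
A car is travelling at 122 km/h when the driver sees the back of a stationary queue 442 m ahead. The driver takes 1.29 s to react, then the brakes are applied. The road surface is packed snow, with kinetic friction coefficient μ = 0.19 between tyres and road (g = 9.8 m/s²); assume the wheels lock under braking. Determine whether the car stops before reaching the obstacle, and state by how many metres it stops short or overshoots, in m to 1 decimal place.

Yes — it stops 89.9 m short of the obstacle

122 km/h ÷ 3.6 = 33.8889 m/s.
a = μg = 0.19 × 9.8 = 1.862 m/s².
Reaction distance = 33.8889 × 1.29 = 43.717 m.
Braking distance = v²/(2a) = 1148.458 / 3.724 = 308.394 m.
Total stopping distance = 43.717 + 308.394 = 352.111 m, vs 442 m available — it stops with 442 − 352.111 = 89.889 m to spare.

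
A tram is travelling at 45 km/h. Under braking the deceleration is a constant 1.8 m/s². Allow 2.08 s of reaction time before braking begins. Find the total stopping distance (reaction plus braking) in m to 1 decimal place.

45 km/h ÷ 3.6 = 12.5000 m/s.
Reaction distance = v·t_r = 12.5000 × 2.08 = 26.000 m.
Braking distance = v²/(2a) = 12.5000² / (2 × 1.800) = 156.250 / 3.600 = 43.403 m.
Total = 26.000 + 43.403 = 69.403 m.

Total stopping distance ≈ 69.4 m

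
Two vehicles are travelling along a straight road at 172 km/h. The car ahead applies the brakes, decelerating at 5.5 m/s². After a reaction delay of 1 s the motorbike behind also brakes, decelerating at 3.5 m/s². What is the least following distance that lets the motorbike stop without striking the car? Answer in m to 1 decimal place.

172 km/h ÷ 3.6 = 47.7778 m/s.
Leader travels v²/(2a_L) = 2282.718 / 11.000 = 207.520 m before stopping.
Follower covers v·t_r = 47.7778 × 1 = 47.778 m while reacting, then v²/(2a_F) = 2282.718 / 7.000 = 326.103 m while braking, for a total of 47.778 + 326.103 = 373.881 m.
Since a_F ≤ a_L and the follower starts braking later, the follower is never slower than the leader, so the closest approach is when both have stopped.
Minimum gap = 373.881 − 207.520 = 166.361 m.

Minimum gap ≈ 166.4 m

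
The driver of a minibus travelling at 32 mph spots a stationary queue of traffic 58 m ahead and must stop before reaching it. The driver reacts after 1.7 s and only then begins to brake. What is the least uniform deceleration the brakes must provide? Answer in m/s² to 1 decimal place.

32 mph × 0.44704 = 14.3053 m/s.
Distance covered during reaction = 14.3053 × 1.7 = 24.319 m.
Distance available for braking: 58 − 24.319 = 33.681 m.
v² = 2a·d ⇒ a = v²/(2d) = 14.3053² / (2 × 33.681) = 204.642 / 67.362 = 3.0379 m/s².

Required deceleration ≈ 3.0 m/s²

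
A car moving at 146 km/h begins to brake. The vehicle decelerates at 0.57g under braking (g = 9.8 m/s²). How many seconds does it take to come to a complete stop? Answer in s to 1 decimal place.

Braking time ≈ 7.3 s

146 km/h ÷ 3.6 = 40.5556 m/s.
a = 0.57 × 9.8 = 5.586 m/s².
Braking time = v/a = 40.5556 / 5.586 = 7.260 s.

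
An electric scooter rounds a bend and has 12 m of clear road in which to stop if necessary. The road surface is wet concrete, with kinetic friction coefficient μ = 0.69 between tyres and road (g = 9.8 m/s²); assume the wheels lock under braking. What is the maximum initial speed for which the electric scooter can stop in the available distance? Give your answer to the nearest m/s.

a = μg = 0.69 × 9.8 = 6.762 m/s².
v²/(2a) = d ⇒ v = √(2 × 6.762 × 12) = √162.29 = 12.7393 m/s.

Maximum speed ≈ 13 m/s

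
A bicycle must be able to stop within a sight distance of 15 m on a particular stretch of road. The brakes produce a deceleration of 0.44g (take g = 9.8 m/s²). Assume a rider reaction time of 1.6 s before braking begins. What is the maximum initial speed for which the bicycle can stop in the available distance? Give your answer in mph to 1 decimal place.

a = 0.44 × 9.8 = 4.312 m/s².
Stopping distance: v·t_r + v²/(2a) = 15 with t_r = 1.6 s and a = 4.312 m/s².
So v² + 13.798 v − 129.36 = 0.
Positive root: v = −a·t_r + √((a·t_r)² + 2a·d) = −6.899 + √(47.596 + 129.36) = 6.4035 m/s.
6.4035 m/s ÷ 0.44704 = 14.324 mph.

Maximum speed ≈ 14.3 mph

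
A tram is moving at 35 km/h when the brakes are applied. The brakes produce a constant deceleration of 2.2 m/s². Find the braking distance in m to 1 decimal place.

35 km/h ÷ 3.6 = 9.7222 m/s.
Braking distance = v²/(2a) = 9.7222² / (2 × 2.200) = 94.521 / 4.400 = 21.482 m.

Braking distance ≈ 21.5 m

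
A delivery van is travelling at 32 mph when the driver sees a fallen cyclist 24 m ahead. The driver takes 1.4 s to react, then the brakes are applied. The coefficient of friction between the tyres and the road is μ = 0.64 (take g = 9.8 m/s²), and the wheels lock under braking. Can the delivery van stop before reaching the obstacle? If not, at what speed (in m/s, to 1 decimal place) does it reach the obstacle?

No — it strikes the obstacle at 12.4 m/s

32 mph × 0.44704 = 14.3053 m/s.
a = μg = 0.64 × 9.8 = 6.272 m/s².
Reaction distance = 14.3053 × 1.4 = 20.027 m.
Braking distance needed to stop: v²/(2a) = 204.642 / 12.544 = 16.314 m, so total needed = 20.027 + 16.314 = 36.341 m > 24 m — it cannot stop.
Distance remaining when braking begins: 24 − 20.027 = 3.973 m.
v² = v₀² − 2a·d = 204.642 − 2 × 6.272 × 3.973 = 154.805 m²/s².
v = √154.805 = 12.442 m/s.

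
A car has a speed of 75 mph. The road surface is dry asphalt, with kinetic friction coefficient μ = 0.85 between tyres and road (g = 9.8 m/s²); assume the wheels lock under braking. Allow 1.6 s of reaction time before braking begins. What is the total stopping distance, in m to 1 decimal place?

75 mph × 0.44704 = 33.5280 m/s.
a = μg = 0.85 × 9.8 = 8.330 m/s².
Reaction distance = v·t_r = 33.5280 × 1.6 = 53.645 m.
Braking distance = v²/(2a) = 33.5280² / (2 × 8.330) = 1124.127 / 16.660 = 67.475 m.
Total = 53.645 + 67.475 = 121.120 m.

Total stopping distance ≈ 121.1 m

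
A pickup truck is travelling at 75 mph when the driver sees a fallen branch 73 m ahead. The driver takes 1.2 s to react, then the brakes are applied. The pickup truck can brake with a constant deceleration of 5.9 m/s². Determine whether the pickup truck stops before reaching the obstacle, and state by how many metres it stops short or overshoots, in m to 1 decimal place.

No — it overshoots by 62.5 m

75 mph × 0.44704 = 33.5280 m/s.
Reaction distance = 33.5280 × 1.2 = 40.234 m.
Braking distance = v²/(2a) = 1124.127 / 11.800 = 95.265 m.
Total stopping distance = 40.234 + 95.265 = 135.499 m, vs 73 m available — it cannot stop in time and overshoots by 135.499 − 73 = 62.499 m.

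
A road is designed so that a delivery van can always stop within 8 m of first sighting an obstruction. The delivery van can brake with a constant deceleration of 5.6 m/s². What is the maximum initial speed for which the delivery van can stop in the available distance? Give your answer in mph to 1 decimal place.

Maximum speed ≈ 21.2 mph

v²/(2a) = d ⇒ v = √(2 × 5.600 × 8) = √89.60 = 9.4657 m/s.
9.4657 m/s ÷ 0.44704 = 21.174 mph.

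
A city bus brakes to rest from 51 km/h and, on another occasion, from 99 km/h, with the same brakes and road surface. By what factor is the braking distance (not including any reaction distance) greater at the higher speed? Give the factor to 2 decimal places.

Factor ≈ 3.77

Braking distance d = v²/(2a), so with a fixed, d ∝ v².
Factor = (99/51)² = 1.9412² = 3.7683.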